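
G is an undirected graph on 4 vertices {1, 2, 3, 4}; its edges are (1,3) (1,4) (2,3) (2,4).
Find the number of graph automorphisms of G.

8

Every vertex has degree 2 and the graph is connected, so G is the 4-cycle C_4. The automorphisms of the 4-cycle are exactly the symmetries of a regular 4-gon: the dihedral group D_4, |D_4| = 8.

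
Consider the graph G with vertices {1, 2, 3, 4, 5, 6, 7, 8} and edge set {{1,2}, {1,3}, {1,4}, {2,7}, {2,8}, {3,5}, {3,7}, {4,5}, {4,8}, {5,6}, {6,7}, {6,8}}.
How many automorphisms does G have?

48

G is 3-regular and bipartite on 2^3 = 8 vertices with girth 4; it is the hypercube graph Q_3. Aut(Q_3) consists of the signed permutations of the 3 coordinate axes: 3! permutations times 2^3 sign flips, so |Aut| = 2^3·3! = 48.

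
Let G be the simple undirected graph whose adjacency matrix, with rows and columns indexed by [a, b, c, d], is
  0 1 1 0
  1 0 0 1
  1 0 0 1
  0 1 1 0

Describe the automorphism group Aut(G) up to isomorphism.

the dihedral group of order 8

Every vertex has degree 2 and the graph is connected, so G is the 4-cycle C_4. The automorphisms of the 4-cycle are exactly the symmetries of a regular 4-gon: the dihedral group D_4, |D_4| = 8.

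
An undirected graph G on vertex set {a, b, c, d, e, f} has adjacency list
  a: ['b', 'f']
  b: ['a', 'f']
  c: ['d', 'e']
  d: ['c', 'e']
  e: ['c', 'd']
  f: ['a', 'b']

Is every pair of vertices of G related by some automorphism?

G has two connected components, {a, b, f} and {c, d, e}; each is 2-regular, so G = C_3 ⊔ C_3. Aut of a disjoint union of two copies of C_3 is the wreath product D_3 ≀ Z_2, of order 2·6² = 72. This group acts transitively on the 6 vertices.

Yes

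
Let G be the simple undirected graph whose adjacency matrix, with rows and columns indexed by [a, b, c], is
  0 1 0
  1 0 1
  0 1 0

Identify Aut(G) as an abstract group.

The degree sequence is [1, 2, 1]; the two degree-1 vertices a and c are the ends of a path, so G = P_3. A path has exactly one nontrivial symmetry — reversal — giving Aut(G) of order 2.

Z_2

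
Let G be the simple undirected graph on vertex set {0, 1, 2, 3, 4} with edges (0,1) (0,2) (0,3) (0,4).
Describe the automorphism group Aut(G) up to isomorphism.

Vertex 0 has degree 4 and every other vertex has degree 1, so G is the star K_{1,4} with centre 0. Any automorphism fixes the centre and permutes the 4 leaves freely, so Aut(G) ≅ S_4 of order 4! = 24.

S_4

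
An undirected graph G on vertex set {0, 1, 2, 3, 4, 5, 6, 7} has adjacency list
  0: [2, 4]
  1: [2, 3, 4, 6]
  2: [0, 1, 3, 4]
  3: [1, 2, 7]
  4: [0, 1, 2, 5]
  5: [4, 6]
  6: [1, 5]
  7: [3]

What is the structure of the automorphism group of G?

1

The degree sequence is [2, 4, 4, 3, 4, 2, 2, 1]. Checking the degree-preserving permutations of the vertex set shows that none except the identity preserves every edge, so Aut(G) is trivial.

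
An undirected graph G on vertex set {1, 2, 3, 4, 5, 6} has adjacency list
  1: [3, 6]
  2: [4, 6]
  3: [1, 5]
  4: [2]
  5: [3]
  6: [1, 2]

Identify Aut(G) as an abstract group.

C_2

The degree sequence is [2, 2, 2, 1, 1, 2]; the two degree-1 vertices 4 and 5 are the ends of a path, so G = P_6. The only nontrivial automorphism of a path is the end-to-end reflection, so Aut(G) ≅ Z_2.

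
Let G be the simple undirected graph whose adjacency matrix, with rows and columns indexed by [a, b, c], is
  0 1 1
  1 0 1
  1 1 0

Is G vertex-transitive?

Yes

Every vertex has degree 2, so G is the complete graph K_3. Every bijection on the vertex set is an automorphism of K_3; hence Aut(K_3) ≅ S_3, order 6. Under this action every vertex can be carried to every other, so G is vertex-transitive.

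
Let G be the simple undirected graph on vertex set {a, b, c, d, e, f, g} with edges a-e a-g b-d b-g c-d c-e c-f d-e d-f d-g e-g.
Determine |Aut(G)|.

Degrees alone do not determine every vertex (e.g. a and b both have degree 2), but their neighbour-degree multisets differ: N(a) has degrees [4, 4] while N(b) has degrees [4, 5]. Repeating this refinement separates all vertices, so the only automorphism is the identity.

1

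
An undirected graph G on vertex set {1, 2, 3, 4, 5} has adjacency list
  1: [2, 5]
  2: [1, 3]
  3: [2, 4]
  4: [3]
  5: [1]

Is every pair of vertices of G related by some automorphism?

No

Automorphisms preserve degree, but G has vertices of degree 1 and vertices of degree 2; no automorphism maps one to the other, so G is not vertex-transitive.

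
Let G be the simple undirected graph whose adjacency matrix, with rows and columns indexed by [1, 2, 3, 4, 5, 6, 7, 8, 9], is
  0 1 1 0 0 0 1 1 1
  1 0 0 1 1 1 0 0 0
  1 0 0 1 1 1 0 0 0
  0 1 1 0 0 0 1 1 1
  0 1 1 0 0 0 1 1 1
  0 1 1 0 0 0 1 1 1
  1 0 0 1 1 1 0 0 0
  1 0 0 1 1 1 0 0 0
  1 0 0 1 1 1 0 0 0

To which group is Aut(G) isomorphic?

S_5 × S_4

The vertices split by degree into {1, 4, 5, 6} (degree 5) and {2, 3, 7, 8, 9} (degree 4); every edge runs between the two parts, so G is the complete bipartite graph K_{4,5}. Automorphisms preserve the bipartition setwise (since the parts differ in size) and act as S_5 × S_4 within it; |Aut| = 2880.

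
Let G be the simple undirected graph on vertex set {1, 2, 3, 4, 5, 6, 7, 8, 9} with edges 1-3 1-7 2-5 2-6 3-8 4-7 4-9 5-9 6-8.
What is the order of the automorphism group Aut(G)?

G is 2-regular and connected on 9 vertices, i.e. the cycle C_9. C_9 has 9 rotations and 9 reflections, so Aut(C_9) ≅ D_9 of order 18.

18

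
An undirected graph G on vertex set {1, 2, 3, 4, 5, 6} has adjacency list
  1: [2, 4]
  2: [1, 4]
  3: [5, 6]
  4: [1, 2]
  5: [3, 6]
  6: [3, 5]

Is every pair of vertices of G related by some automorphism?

Yes

G has two connected components, {3, 5, 6} and {1, 2, 4}; each is 2-regular, so G = C_3 ⊔ C_3. Aut of a disjoint union of two copies of C_3 is the wreath product D_3 ≀ Z_2, of order 2·6² = 72. This group acts transitively on the 6 vertices.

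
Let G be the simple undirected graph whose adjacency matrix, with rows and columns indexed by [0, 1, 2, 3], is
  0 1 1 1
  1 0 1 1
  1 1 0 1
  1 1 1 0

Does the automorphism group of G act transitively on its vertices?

Every vertex has degree 3, so G is the complete graph K_4. Every bijection on the vertex set is an automorphism of K_4; hence Aut(K_4) ≅ S_4, order 24. This group acts transitively on the 4 vertices.

Yes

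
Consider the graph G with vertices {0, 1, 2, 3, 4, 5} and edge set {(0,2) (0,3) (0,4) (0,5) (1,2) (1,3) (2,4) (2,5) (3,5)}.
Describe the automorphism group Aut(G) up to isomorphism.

Degrees alone do not determine every vertex (e.g. 0 and 2 both have degree 4), but their neighbour-degree multisets differ: N(0) has degrees [2, 3, 3, 4] while N(2) has degrees [2, 2, 3, 4]. Repeating this refinement separates all vertices, so the only automorphism is the identity.

{e}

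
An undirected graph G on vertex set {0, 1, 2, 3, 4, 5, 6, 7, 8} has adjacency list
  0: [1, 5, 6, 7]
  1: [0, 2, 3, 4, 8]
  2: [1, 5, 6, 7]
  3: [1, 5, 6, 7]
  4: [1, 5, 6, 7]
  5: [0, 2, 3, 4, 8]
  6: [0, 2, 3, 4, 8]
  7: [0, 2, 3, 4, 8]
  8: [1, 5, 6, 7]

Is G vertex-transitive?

Automorphisms preserve degree, but G has vertices of degree 4 and vertices of degree 5; no automorphism maps one to the other, so G is not vertex-transitive.

No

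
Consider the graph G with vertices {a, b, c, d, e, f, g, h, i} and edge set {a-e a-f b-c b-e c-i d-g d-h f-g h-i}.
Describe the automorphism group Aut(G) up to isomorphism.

D_9

G is 2-regular and connected on 9 vertices, i.e. the cycle C_9. The automorphisms of the 9-cycle are exactly the symmetries of a regular 9-gon: the dihedral group D_9, |D_9| = 18.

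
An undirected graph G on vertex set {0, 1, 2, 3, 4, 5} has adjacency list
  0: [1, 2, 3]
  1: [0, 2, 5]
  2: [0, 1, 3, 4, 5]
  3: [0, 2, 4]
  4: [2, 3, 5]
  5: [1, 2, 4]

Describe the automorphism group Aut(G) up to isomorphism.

the dihedral group of order 10

Vertex 2 is the unique vertex of degree 5; the remaining 5 vertices each have degree 3 and induce a cycle, so G is the wheel on 6 vertices with hub 2. Every automorphism fixes the hub and acts on the rim 5-cycle, so Aut(G) ≅ Aut(C_5) = D_5 of order 10.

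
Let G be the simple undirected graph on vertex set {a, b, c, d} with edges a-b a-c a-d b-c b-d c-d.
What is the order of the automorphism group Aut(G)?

All 4 vertices are pairwise adjacent: G = K_4. Any permutation of the 4 vertices preserves K_4, so Aut(K_4) = S_4 of order 4! = 24.

24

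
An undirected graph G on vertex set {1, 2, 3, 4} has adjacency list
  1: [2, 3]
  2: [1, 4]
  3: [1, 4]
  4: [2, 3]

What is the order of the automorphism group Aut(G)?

G is 2-regular and bipartite on 2^2 = 4 vertices with girth 4; it is the hypercube graph Q_2. Aut(Q_2) consists of the signed permutations of the 2 coordinate axes: 2! permutations times 2^2 sign flips, so |Aut| = 2^2·2! = 8.

8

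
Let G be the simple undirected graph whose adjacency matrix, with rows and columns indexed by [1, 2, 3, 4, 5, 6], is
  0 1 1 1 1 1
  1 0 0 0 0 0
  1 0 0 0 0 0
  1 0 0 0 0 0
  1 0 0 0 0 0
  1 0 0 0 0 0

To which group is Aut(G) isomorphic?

Vertex 1 has degree 5 and every other vertex has degree 1, so G is the star K_{1,5} with centre 1. The 5 leaves are pairwise interchangeable while the centre is fixed, giving Aut(G) = S_5.

the symmetric group on 5 letters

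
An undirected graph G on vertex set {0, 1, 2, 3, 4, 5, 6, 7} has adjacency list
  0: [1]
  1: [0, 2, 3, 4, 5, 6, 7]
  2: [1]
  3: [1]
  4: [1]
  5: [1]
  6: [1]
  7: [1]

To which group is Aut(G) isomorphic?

Vertex 1 has degree 7 and every other vertex has degree 1, so G is the star K_{1,7} with centre 1. Any automorphism fixes the centre and permutes the 7 leaves freely, so Aut(G) ≅ S_7 of order 7! = 5040.

the symmetric group on 7 letters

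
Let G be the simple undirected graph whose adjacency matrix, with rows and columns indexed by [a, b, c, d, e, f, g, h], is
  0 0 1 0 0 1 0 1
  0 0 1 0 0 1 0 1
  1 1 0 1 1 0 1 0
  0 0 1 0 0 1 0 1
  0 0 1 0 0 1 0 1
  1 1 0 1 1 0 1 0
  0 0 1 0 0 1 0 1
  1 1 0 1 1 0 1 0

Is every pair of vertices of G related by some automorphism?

No

Automorphisms preserve degree, but G has vertices of degree 3 and vertices of degree 5; no automorphism maps one to the other, so G is not vertex-transitive.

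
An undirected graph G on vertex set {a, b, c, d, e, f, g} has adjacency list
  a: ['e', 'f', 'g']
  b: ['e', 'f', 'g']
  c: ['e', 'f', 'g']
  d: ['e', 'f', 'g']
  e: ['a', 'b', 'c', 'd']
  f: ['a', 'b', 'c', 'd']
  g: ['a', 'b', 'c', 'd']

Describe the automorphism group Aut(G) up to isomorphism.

The vertices split by degree into {e, f, g} (degree 4) and {a, b, c, d} (degree 3); every edge runs between the two parts, so G is the complete bipartite graph K_{3,4}. The parts have unequal sizes, so no automorphism swaps them; each part is permuted independently, giving S_4 × S_3 of order 4!·3! = 144.

S_4 × S_3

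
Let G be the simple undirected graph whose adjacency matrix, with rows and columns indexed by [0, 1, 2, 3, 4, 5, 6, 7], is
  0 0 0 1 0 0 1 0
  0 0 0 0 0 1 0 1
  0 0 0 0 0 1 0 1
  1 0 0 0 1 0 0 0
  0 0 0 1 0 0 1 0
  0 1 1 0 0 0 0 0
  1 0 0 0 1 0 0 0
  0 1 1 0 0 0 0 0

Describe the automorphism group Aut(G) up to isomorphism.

D_4 ≀ Z_2

G has two connected components, {1, 2, 5, 7} and {0, 3, 4, 6}; each is 2-regular, so G = C_4 ⊔ C_4. Aut of a disjoint union of two copies of C_4 is the wreath product D_4 ≀ Z_2, of order 2·8² = 128.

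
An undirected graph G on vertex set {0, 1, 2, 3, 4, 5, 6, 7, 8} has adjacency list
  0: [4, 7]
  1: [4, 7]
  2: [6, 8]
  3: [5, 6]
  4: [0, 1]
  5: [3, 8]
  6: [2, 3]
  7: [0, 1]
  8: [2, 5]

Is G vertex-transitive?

No

G has two connected components, {2, 3, 5, 6, 8} and {0, 1, 4, 7}; each is 2-regular, so G = C_5 ⊔ C_4. The orbit of 0 under Aut(G) is {0, 1, 4, 7}, which does not contain 2, so G is not vertex-transitive.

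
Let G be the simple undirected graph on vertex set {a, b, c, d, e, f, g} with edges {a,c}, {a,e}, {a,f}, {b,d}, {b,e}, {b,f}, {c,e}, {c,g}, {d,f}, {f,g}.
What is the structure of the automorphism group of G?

the trivial group

The degree sequence is [3, 3, 3, 2, 3, 4, 2]. Checking the degree-preserving permutations of the vertex set shows that none except the identity preserves every edge, so Aut(G) is trivial.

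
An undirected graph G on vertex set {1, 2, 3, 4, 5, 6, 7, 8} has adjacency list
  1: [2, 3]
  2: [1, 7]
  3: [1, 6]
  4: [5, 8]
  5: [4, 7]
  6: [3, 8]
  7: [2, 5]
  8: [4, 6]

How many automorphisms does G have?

16

G is 2-regular and connected on 8 vertices, i.e. the cycle C_8. C_8 has 8 rotations and 8 reflections, so Aut(C_8) ≅ D_8 of order 16.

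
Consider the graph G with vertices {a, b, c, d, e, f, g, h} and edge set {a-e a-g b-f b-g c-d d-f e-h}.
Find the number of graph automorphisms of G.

2

The degree sequence is [2, 2, 1, 2, 2, 2, 2, 1]; the two degree-1 vertices c and h are the ends of a path, so G = P_8. A path has exactly one nontrivial symmetry — reversal — giving Aut(G) of order 2.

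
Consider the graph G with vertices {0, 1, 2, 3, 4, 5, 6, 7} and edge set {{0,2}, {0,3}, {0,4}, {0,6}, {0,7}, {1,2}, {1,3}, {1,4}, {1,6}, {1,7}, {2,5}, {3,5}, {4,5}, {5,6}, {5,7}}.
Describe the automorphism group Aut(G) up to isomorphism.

The vertices split by degree into {0, 1, 5} (degree 5) and {2, 3, 4, 6, 7} (degree 3); every edge runs between the two parts, so G is the complete bipartite graph K_{3,5}. Automorphisms preserve the bipartition setwise (since the parts differ in size) and act as S_5 × S_3 within it; |Aut| = 720.

S_5 × S_3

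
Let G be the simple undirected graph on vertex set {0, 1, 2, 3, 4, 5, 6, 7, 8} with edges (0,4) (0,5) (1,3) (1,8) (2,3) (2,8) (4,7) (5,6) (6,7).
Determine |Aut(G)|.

80

G has two connected components, {0, 4, 5, 6, 7} and {1, 2, 3, 8}; each is 2-regular, so G = C_5 ⊔ C_4. The components are non-isomorphic (different sizes), so Aut(G) = Aut(C_4) × Aut(C_5) = D_4 × D_5 of order 8·10 = 80.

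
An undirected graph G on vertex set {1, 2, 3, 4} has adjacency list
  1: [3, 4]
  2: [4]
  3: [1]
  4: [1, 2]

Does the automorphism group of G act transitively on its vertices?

Automorphisms preserve degree, but G has vertices of degree 1 and vertices of degree 2; no automorphism maps one to the other, so G is not vertex-transitive.

No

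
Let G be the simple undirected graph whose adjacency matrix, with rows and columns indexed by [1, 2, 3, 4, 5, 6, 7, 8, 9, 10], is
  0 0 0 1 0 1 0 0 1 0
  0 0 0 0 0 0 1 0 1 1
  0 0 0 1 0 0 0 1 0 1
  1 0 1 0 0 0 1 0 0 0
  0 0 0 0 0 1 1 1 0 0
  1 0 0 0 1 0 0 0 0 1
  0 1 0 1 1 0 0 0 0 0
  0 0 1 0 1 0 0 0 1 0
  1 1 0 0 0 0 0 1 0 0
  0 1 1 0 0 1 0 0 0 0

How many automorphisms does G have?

G is 3-regular on 10 vertices with no triangles and no 4-cycles (girth 5): this is the Petersen graph. Viewing the Petersen graph as the Kneser graph K(5,2) — vertices are 2-subsets of {1,…,5}, edges join disjoint pairs — its automorphisms are exactly the permutations of the 5-element set, so Aut ≅ S_5 of order 120.

120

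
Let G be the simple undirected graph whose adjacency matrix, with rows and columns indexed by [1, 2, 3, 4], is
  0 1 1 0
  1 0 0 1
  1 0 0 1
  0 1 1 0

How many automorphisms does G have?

G is 2-regular and bipartite on 2^2 = 4 vertices with girth 4; it is the hypercube graph Q_2. The symmetry group of the 2-cube is the hyperoctahedral group B_2 = Z_2 ≀ S_2, of order 2^2·2! = 8.

8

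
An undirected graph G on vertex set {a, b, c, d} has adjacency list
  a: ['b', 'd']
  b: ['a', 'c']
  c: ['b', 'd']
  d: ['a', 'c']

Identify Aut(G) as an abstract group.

G is 2-regular and bipartite on 2^2 = 4 vertices with girth 4; it is the hypercube graph Q_2. Aut(Q_2) consists of the signed permutations of the 2 coordinate axes: 2! permutations times 2^2 sign flips, so |Aut| = 2^2·2! = 8.

the dihedral group of order 8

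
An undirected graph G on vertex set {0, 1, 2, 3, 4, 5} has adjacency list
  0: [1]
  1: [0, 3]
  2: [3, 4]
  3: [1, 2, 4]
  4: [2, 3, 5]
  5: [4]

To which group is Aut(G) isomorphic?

Degrees alone do not determine every vertex (e.g. 0 and 5 both have degree 1), but their neighbour-degree multisets differ: N(0) has degrees [2] while N(5) has degrees [3]. Repeating this refinement separates all vertices, so the only automorphism is the identity.

1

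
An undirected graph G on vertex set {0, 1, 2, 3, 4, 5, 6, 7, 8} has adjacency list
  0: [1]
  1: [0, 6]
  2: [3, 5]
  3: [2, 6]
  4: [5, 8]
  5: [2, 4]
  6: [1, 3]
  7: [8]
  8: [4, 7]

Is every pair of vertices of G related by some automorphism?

Automorphisms preserve degree, but G has vertices of degree 1 and vertices of degree 2; no automorphism maps one to the other, so G is not vertex-transitive.

No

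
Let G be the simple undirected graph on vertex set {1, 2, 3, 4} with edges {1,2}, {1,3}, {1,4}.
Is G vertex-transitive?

No

Vertex 1 is the only vertex of degree 3, so every automorphism fixes it; G is not vertex-transitive.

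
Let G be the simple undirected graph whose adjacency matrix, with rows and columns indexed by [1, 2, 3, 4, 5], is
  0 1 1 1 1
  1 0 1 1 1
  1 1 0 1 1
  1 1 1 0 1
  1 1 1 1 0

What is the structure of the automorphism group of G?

S_5

Every vertex has degree 4, so G is the complete graph K_5. Every bijection on the vertex set is an automorphism of K_5; hence Aut(K_5) ≅ S_5, order 120.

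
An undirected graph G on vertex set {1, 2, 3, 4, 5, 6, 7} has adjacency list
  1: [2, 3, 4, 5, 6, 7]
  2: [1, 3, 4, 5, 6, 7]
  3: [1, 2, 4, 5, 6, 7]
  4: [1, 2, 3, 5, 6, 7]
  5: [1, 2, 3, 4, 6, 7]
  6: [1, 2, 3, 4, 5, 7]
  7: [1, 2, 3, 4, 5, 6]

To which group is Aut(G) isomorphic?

the symmetric group on 7 letters

Every vertex has degree 6, so G is the complete graph K_7. Every bijection on the vertex set is an automorphism of K_7; hence Aut(K_7) ≅ S_7, order 5040.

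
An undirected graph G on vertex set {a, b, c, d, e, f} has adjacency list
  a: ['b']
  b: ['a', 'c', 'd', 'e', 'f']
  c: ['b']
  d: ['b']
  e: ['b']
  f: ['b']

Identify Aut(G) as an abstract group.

Vertex b has degree 5 and every other vertex has degree 1, so G is the star K_{1,5} with centre b. Any automorphism fixes the centre and permutes the 5 leaves freely, so Aut(G) ≅ S_5 of order 5! = 120.

S_5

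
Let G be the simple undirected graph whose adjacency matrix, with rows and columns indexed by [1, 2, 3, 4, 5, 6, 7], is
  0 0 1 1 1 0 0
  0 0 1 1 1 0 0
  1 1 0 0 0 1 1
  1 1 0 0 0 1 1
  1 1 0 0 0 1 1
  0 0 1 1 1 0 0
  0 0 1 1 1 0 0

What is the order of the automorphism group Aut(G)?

144

The vertices split by degree into {3, 4, 5} (degree 4) and {1, 2, 6, 7} (degree 3); every edge runs between the two parts, so G is the complete bipartite graph K_{3,4}. Automorphisms preserve the bipartition setwise (since the parts differ in size) and act as S_4 × S_3 within it; |Aut| = 144.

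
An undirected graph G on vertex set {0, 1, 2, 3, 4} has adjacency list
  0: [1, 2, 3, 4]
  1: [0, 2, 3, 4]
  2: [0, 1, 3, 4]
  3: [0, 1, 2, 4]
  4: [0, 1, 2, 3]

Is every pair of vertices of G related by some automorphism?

Yes

All 5 vertices are pairwise adjacent: G = K_5. Any permutation of the 5 vertices preserves K_5, so Aut(K_5) = S_5 of order 5! = 120. Under this action every vertex can be carried to every other, so G is vertex-transitive.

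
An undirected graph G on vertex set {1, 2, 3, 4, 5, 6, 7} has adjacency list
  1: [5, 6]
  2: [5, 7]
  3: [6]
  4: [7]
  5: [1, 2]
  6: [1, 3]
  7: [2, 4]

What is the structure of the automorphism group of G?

C_2

The degree sequence is [2, 2, 1, 1, 2, 2, 2]; the two degree-1 vertices 3 and 4 are the ends of a path, so G = P_7. The only nontrivial automorphism of a path is the end-to-end reflection, so Aut(G) ≅ Z_2.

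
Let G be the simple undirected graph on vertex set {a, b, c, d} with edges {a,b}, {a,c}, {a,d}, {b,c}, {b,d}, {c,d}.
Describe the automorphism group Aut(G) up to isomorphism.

S_4

Every vertex has degree 3, so G is the complete graph K_4. Every bijection on the vertex set is an automorphism of K_4; hence Aut(K_4) ≅ S_4, order 24.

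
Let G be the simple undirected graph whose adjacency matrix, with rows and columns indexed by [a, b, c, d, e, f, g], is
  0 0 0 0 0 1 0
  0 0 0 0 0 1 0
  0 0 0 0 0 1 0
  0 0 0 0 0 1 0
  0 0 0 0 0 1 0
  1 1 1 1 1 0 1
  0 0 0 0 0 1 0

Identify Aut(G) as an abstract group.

S_6

Vertex f has degree 6 and every other vertex has degree 1, so G is the star K_{1,6} with centre f. Any automorphism fixes the centre and permutes the 6 leaves freely, so Aut(G) ≅ S_6 of order 6! = 720.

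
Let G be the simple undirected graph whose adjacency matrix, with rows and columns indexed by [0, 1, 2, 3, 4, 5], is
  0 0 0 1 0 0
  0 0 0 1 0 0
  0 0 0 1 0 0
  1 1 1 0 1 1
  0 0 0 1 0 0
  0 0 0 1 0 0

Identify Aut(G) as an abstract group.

the symmetric group on 5 letters

Vertex 3 has degree 5 and every other vertex has degree 1, so G is the star K_{1,5} with centre 3. The 5 leaves are pairwise interchangeable while the centre is fixed, giving Aut(G) = S_5.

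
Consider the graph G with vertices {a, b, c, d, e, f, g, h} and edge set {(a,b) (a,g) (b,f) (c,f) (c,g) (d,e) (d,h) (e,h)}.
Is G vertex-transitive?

No

G has two connected components, {a, b, c, f, g} and {d, e, h}; each is 2-regular, so G = C_5 ⊔ C_3. The orbit of a under Aut(G) is {a, b, c, f, g}, which does not contain d, so G is not vertex-transitive.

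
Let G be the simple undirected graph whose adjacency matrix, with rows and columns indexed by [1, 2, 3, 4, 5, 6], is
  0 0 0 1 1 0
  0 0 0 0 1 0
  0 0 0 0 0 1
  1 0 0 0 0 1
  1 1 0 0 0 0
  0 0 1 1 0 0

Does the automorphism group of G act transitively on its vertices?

Automorphisms preserve degree, but G has vertices of degree 1 and vertices of degree 2; no automorphism maps one to the other, so G is not vertex-transitive.

No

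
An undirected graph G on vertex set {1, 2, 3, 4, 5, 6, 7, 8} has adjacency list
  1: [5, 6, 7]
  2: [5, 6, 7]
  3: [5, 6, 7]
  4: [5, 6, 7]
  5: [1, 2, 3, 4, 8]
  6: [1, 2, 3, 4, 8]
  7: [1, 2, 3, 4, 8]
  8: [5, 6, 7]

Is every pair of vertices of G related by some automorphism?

Automorphisms preserve degree, but G has vertices of degree 3 and vertices of degree 5; no automorphism maps one to the other, so G is not vertex-transitive.

No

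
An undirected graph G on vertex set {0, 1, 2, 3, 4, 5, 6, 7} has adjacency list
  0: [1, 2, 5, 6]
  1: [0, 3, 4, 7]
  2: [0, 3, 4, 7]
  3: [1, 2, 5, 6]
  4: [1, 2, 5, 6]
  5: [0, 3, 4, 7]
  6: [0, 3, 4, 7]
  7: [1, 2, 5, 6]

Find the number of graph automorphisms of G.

G is 4-regular and bipartite with parts {1, 2, 5, 6} and {0, 3, 4, 7} (each part is independent and every cross-pair is an edge), so G = K_{4,4}. Each part can be permuted independently (S_4 × S_4) and the two equal-size parts can also be swapped, giving (S_4 × S_4) ⋊ Z_2 of order 2·(4!)² = 1152.

1152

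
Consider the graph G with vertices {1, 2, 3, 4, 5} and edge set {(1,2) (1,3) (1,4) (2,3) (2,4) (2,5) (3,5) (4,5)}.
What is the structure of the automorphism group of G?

D_4

Vertex 2 is the unique vertex of degree 4; the remaining 4 vertices each have degree 3 and induce a cycle, so G is the wheel on 5 vertices with hub 2. With the hub fixed, the remaining symmetry is that of the rim cycle C_4, giving the dihedral group D_4.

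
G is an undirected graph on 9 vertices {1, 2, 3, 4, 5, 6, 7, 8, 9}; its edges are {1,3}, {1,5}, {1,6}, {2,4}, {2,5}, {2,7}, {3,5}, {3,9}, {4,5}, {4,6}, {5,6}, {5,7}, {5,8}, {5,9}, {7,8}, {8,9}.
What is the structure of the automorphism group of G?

the dihedral group of order 16

Vertex 5 is the unique vertex of degree 8; the remaining 8 vertices each have degree 3 and induce a cycle, so G is the wheel on 9 vertices with hub 5. Every automorphism fixes the hub and acts on the rim 8-cycle, so Aut(G) ≅ Aut(C_8) = D_8 of order 16.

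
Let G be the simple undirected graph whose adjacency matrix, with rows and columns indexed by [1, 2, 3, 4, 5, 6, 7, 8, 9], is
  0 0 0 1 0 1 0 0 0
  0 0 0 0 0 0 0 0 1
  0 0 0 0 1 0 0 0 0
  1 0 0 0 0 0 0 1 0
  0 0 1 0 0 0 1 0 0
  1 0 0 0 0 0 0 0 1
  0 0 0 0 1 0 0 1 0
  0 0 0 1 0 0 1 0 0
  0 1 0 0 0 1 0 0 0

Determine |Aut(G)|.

The degree sequence is [2, 1, 1, 2, 2, 2, 2, 2, 2]; the two degree-1 vertices 2 and 3 are the ends of a path, so G = P_9. A path has exactly one nontrivial symmetry — reversal — giving Aut(G) of order 2.

2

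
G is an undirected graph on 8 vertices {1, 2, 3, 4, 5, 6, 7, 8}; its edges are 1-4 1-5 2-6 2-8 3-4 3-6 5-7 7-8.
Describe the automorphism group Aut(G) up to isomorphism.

Every vertex has degree 2 and the graph is connected, so G is the 8-cycle C_8. The automorphisms of the 8-cycle are exactly the symmetries of a regular 8-gon: the dihedral group D_8, |D_8| = 16.

D_8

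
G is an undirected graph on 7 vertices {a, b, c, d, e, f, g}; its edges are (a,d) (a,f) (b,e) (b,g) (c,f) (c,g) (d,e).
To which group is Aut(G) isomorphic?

G is 2-regular and connected on 7 vertices, i.e. the cycle C_7. The automorphisms of the 7-cycle are exactly the symmetries of a regular 7-gon: the dihedral group D_7, |D_7| = 14.

the dihedral group of order 14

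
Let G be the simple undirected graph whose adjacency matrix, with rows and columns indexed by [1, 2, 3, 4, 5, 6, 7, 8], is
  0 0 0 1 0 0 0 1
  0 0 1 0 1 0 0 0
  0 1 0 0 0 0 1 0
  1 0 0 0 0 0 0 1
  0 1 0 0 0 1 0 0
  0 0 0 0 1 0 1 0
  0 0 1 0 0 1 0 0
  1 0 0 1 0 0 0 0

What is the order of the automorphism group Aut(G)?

60

G has two connected components, {2, 3, 5, 6, 7} and {1, 4, 8}; each is 2-regular, so G = C_5 ⊔ C_3. The components are non-isomorphic (different sizes), so Aut(G) = Aut(C_5) × Aut(C_3) = D_5 × D_3 of order 10·6 = 60.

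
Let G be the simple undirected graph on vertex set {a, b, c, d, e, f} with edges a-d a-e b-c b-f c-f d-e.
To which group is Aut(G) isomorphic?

G has two connected components, {b, c, f} and {a, d, e}; each is 2-regular, so G = C_3 ⊔ C_3. Aut of a disjoint union of two copies of C_3 is the wreath product D_3 ≀ Z_2, of order 2·6² = 72.

D_3 ≀ Z_2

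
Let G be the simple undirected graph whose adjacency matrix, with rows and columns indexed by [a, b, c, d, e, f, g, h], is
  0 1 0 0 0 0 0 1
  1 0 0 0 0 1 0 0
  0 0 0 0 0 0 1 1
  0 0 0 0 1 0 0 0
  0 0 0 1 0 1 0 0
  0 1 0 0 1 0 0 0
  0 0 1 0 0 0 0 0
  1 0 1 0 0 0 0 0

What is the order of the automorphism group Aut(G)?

2

The degree sequence is [2, 2, 2, 1, 2, 2, 1, 2]; the two degree-1 vertices d and g are the ends of a path, so G = P_8. A path has exactly one nontrivial symmetry — reversal — giving Aut(G) of order 2.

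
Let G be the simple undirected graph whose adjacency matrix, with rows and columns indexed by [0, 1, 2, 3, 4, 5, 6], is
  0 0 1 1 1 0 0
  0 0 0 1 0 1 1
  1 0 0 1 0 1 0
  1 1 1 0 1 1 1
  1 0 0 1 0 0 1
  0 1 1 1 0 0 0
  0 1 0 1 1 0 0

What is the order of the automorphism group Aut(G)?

12

Vertex 3 is the unique vertex of degree 6; the remaining 6 vertices each have degree 3 and induce a cycle, so G is the wheel on 7 vertices with hub 3. Every automorphism fixes the hub and acts on the rim 6-cycle, so Aut(G) ≅ Aut(C_6) = D_6 of order 12.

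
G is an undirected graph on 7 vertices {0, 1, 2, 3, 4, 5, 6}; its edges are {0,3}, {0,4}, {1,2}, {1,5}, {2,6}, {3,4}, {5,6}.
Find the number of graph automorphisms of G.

48

G has two connected components, {1, 2, 5, 6} and {0, 3, 4}; each is 2-regular, so G = C_4 ⊔ C_3. The components are non-isomorphic (different sizes), so Aut(G) = Aut(C_4) × Aut(C_3) = D_4 × D_3 of order 8·6 = 48.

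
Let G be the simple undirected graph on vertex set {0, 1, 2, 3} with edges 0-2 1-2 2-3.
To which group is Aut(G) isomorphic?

Vertex 2 has degree 3 and every other vertex has degree 1, so G is the star K_{1,3} with centre 2. The 3 leaves are pairwise interchangeable while the centre is fixed, giving Aut(G) = S_3.

the symmetric group on 3 letters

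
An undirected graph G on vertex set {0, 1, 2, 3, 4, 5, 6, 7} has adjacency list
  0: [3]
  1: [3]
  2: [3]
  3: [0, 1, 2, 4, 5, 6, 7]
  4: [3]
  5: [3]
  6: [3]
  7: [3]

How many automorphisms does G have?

Vertex 3 has degree 7 and every other vertex has degree 1, so G is the star K_{1,7} with centre 3. The 7 leaves are pairwise interchangeable while the centre is fixed, giving Aut(G) = S_7.

5040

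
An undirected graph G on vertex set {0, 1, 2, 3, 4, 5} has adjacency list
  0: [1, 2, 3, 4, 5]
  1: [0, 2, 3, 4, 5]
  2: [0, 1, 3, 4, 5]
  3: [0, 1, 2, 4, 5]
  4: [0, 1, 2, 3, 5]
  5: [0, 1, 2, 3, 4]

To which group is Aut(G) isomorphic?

All 6 vertices are pairwise adjacent: G = K_6. Every bijection on the vertex set is an automorphism of K_6; hence Aut(K_6) ≅ S_6, order 720.

S_6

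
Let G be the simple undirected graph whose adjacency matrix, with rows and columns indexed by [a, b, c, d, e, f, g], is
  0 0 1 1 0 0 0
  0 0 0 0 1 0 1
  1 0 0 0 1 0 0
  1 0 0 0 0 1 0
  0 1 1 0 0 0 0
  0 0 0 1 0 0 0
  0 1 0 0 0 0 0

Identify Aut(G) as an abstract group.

C_2

The degree sequence is [2, 2, 2, 2, 2, 1, 1]; the two degree-1 vertices f and g are the ends of a path, so G = P_7. A path has exactly one nontrivial symmetry — reversal — giving Aut(G) of order 2.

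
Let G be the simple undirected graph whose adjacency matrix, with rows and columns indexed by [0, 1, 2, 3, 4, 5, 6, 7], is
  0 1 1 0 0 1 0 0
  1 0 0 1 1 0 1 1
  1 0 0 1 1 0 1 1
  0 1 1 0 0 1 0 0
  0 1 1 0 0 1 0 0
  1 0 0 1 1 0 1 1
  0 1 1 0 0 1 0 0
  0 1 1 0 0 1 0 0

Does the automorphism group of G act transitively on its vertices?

Automorphisms preserve degree, but G has vertices of degree 3 and vertices of degree 5; no automorphism maps one to the other, so G is not vertex-transitive.

No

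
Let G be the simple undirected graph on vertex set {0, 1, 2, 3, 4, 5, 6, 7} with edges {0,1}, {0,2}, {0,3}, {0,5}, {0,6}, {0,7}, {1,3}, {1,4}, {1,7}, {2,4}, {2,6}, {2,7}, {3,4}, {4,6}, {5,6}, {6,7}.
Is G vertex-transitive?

Vertex 0 is the only vertex of degree 6, so every automorphism fixes it; G is not vertex-transitive.

No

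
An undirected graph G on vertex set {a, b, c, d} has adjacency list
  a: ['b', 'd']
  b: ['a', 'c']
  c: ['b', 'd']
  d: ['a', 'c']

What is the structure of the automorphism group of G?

the dihedral group of order 8

G is 2-regular and bipartite on 2^2 = 4 vertices with girth 4; it is the hypercube graph Q_2. The symmetry group of the 2-cube is the hyperoctahedral group B_2 = Z_2 ≀ S_2, of order 2^2·2! = 8.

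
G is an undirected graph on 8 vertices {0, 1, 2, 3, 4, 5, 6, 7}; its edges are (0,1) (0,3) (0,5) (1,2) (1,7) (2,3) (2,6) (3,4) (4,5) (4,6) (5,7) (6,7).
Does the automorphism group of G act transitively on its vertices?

G is 3-regular and bipartite on 2^3 = 8 vertices with girth 4; it is the hypercube graph Q_3. The symmetry group of the 3-cube is the hyperoctahedral group B_3 = Z_2 ≀ S_3, of order 2^3·3! = 48. This group acts transitively on the 8 vertices.

Yes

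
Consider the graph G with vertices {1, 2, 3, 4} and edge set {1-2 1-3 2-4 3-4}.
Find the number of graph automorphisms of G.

G is 2-regular and bipartite with parts {2, 3} and {1, 4} (each part is independent and every cross-pair is an edge), so G = K_{2,2}. Each part can be permuted independently (S_2 × S_2) and the two equal-size parts can also be swapped, giving (S_2 × S_2) ⋊ Z_2 of order 2·(2!)² = 8.

8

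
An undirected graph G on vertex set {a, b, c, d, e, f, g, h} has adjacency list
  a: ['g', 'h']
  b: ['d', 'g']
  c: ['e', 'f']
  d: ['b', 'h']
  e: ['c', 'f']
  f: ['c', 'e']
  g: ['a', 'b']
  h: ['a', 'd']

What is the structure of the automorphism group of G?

D_5 × D_3

G has two connected components, {a, b, d, g, h} and {c, e, f}; each is 2-regular, so G = C_5 ⊔ C_3. The components are non-isomorphic (different sizes), so Aut(G) = Aut(C_5) × Aut(C_3) = D_5 × D_3 of order 10·6 = 60.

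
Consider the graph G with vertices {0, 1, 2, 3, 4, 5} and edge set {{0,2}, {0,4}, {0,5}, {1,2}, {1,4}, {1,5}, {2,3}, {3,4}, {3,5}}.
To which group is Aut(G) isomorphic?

G is 3-regular and bipartite with parts {0, 1, 3} and {2, 4, 5} (each part is independent and every cross-pair is an edge), so G = K_{3,3}. Aut(K_{3,3}) is the wreath product S_3 ≀ Z_2: permute within each part, then optionally swap the parts; |Aut| = 2·(3!)² = 72.

(S_3 × S_3) ⋊ Z_2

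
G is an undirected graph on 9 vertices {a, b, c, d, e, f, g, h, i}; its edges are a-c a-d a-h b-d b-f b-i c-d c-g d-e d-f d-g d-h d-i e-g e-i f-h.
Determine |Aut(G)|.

Vertex d is the unique vertex of degree 8; the remaining 8 vertices each have degree 3 and induce a cycle, so G is the wheel on 9 vertices with hub d. With the hub fixed, the remaining symmetry is that of the rim cycle C_8, giving the dihedral group D_8.

16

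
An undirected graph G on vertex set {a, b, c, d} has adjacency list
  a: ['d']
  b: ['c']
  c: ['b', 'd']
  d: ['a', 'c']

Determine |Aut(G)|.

2

The degree sequence is [1, 1, 2, 2]; the two degree-1 vertices a and b are the ends of a path, so G = P_4. The only nontrivial automorphism of a path is the end-to-end reflection, so Aut(G) ≅ Z_2.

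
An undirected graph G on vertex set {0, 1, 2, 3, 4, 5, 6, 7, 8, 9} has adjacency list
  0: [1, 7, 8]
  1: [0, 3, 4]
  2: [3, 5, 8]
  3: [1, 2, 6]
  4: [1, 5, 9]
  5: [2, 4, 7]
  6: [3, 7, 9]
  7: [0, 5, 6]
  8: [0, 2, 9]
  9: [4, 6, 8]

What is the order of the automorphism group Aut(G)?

120

G is 3-regular on 10 vertices with no triangles and no 4-cycles (girth 5): this is the Petersen graph. Viewing the Petersen graph as the Kneser graph K(5,2) — vertices are 2-subsets of {1,…,5}, edges join disjoint pairs — its automorphisms are exactly the permutations of the 5-element set, so Aut ≅ S_5 of order 120.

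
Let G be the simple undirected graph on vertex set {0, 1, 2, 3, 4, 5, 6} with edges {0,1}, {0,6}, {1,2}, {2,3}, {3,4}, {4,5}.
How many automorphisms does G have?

2

The degree sequence is [2, 2, 2, 2, 2, 1, 1]; the two degree-1 vertices 5 and 6 are the ends of a path, so G = P_7. The only nontrivial automorphism of a path is the end-to-end reflection, so Aut(G) ≅ Z_2.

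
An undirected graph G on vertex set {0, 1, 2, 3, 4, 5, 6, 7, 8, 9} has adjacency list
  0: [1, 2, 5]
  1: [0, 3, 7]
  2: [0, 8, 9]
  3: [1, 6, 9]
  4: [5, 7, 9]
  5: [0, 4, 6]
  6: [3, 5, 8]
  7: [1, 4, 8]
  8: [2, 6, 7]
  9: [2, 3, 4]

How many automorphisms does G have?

G is 3-regular on 10 vertices with no triangles and no 4-cycles (girth 5): this is the Petersen graph. Viewing the Petersen graph as the Kneser graph K(5,2) — vertices are 2-subsets of {1,…,5}, edges join disjoint pairs — its automorphisms are exactly the permutations of the 5-element set, so Aut ≅ S_5 of order 120.

120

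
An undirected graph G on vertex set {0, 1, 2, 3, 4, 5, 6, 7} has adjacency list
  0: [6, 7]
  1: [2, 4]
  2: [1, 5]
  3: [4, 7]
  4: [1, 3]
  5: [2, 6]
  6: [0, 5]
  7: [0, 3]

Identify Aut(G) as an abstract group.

D_8

Every vertex has degree 2 and the graph is connected, so G is the 8-cycle C_8. The automorphisms of the 8-cycle are exactly the symmetries of a regular 8-gon: the dihedral group D_8, |D_8| = 16.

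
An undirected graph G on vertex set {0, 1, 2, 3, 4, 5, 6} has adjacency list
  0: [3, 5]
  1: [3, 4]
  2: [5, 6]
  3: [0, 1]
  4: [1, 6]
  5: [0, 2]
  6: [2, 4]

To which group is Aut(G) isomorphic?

D_7

G is 2-regular and connected on 7 vertices, i.e. the cycle C_7. C_7 has 7 rotations and 7 reflections, so Aut(C_7) ≅ D_7 of order 14.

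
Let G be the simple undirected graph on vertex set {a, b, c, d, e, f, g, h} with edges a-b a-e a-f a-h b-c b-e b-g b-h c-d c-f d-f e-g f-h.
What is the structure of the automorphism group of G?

the trivial group

The degree sequence is [4, 5, 3, 2, 3, 4, 2, 3]. Checking the degree-preserving permutations of the vertex set shows that none except the identity preserves every edge, so Aut(G) is trivial.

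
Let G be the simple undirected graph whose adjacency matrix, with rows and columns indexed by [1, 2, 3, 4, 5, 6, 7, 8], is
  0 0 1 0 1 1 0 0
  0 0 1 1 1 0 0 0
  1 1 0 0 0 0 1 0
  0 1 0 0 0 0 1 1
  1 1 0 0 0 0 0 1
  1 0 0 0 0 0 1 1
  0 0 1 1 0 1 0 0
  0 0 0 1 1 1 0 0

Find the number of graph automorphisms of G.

G is 3-regular and bipartite on 2^3 = 8 vertices with girth 4; it is the hypercube graph Q_3. The symmetry group of the 3-cube is the hyperoctahedral group B_3 = Z_2 ≀ S_3, of order 2^3·3! = 48.

48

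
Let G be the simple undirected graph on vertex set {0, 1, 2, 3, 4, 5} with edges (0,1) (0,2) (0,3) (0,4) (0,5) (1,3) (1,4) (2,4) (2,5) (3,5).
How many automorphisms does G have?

Vertex 0 is the unique vertex of degree 5; the remaining 5 vertices each have degree 3 and induce a cycle, so G is the wheel on 6 vertices with hub 0. Every automorphism fixes the hub and acts on the rim 5-cycle, so Aut(G) ≅ Aut(C_5) = D_5 of order 10.

10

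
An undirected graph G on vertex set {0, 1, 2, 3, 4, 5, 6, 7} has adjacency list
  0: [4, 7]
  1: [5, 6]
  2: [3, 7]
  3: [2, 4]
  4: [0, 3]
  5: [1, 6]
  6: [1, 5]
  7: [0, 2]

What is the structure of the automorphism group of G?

D_3 × D_5

G has two connected components, {0, 2, 3, 4, 7} and {1, 5, 6}; each is 2-regular, so G = C_5 ⊔ C_3. No automorphism exchanges components of different sizes, hence Aut(G) is the direct product D_3 × D_5, order 60.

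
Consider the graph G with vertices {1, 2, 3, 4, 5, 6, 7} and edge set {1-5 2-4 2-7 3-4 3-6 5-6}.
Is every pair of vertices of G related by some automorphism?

No

Automorphisms preserve degree, but G has vertices of degree 1 and vertices of degree 2; no automorphism maps one to the other, so G is not vertex-transitive.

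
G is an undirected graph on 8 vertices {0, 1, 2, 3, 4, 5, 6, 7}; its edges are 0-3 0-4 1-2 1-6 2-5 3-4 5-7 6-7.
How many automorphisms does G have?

G has two connected components, {1, 2, 5, 6, 7} and {0, 3, 4}; each is 2-regular, so G = C_5 ⊔ C_3. No automorphism exchanges components of different sizes, hence Aut(G) is the direct product D_5 × D_3, order 60.

60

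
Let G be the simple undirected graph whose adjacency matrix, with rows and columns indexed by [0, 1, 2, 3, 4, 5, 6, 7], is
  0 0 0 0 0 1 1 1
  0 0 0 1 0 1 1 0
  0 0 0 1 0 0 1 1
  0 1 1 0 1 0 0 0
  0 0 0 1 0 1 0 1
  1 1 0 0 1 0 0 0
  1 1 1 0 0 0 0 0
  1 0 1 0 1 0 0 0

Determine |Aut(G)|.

G is 3-regular and bipartite on 2^3 = 8 vertices with girth 4; it is the hypercube graph Q_3. The symmetry group of the 3-cube is the hyperoctahedral group B_3 = Z_2 ≀ S_3, of order 2^3·3! = 48.

48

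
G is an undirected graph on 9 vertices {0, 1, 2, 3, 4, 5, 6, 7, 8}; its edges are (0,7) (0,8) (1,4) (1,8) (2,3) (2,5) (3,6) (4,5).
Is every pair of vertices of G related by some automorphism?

No

Automorphisms preserve degree, but G has vertices of degree 1 and vertices of degree 2; no automorphism maps one to the other, so G is not vertex-transitive.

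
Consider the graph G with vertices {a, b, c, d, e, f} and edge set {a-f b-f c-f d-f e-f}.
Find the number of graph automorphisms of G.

120

Vertex f has degree 5 and every other vertex has degree 1, so G is the star K_{1,5} with centre f. The 5 leaves are pairwise interchangeable while the centre is fixed, giving Aut(G) = S_5.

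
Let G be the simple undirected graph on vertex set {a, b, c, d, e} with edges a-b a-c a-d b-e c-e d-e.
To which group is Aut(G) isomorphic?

S_3 × S_2

The vertices split by degree into {a, e} (degree 3) and {b, c, d} (degree 2); every edge runs between the two parts, so G is the complete bipartite graph K_{2,3}. The parts have unequal sizes, so no automorphism swaps them; each part is permuted independently, giving S_3 × S_2 of order 3!·2! = 12.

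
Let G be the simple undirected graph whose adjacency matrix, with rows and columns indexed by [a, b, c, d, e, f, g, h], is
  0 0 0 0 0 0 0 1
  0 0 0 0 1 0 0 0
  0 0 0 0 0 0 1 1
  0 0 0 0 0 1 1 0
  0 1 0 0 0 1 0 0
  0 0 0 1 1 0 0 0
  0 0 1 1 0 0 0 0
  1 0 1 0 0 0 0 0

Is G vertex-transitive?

Automorphisms preserve degree, but G has vertices of degree 1 and vertices of degree 2; no automorphism maps one to the other, so G is not vertex-transitive.

No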